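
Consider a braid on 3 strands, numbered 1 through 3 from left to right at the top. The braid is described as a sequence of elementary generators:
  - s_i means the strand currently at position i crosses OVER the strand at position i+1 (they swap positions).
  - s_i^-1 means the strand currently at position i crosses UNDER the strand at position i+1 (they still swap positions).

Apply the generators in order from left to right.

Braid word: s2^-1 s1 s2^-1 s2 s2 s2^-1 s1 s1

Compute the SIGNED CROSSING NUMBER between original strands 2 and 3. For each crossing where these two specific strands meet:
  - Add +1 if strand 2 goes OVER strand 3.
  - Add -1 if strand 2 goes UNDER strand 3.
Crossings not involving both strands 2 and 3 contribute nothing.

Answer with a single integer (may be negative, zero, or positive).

Gen 1: 2 under 3. Both 2&3? yes. Contrib: -1. Sum: -1
Gen 2: crossing 1x3. Both 2&3? no. Sum: -1
Gen 3: crossing 1x2. Both 2&3? no. Sum: -1
Gen 4: crossing 2x1. Both 2&3? no. Sum: -1
Gen 5: crossing 1x2. Both 2&3? no. Sum: -1
Gen 6: crossing 2x1. Both 2&3? no. Sum: -1
Gen 7: crossing 3x1. Both 2&3? no. Sum: -1
Gen 8: crossing 1x3. Both 2&3? no. Sum: -1

Answer: -1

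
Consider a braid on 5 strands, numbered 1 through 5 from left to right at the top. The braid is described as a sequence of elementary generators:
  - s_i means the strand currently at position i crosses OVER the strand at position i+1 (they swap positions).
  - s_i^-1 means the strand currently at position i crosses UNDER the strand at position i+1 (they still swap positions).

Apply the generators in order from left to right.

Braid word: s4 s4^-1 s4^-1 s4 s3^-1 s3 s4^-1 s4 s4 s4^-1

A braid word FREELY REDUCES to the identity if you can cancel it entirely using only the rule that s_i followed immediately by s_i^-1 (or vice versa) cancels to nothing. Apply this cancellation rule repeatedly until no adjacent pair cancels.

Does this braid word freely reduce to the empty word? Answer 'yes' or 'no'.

Gen 1 (s4): push. Stack: [s4]
Gen 2 (s4^-1): cancels prior s4. Stack: []
Gen 3 (s4^-1): push. Stack: [s4^-1]
Gen 4 (s4): cancels prior s4^-1. Stack: []
Gen 5 (s3^-1): push. Stack: [s3^-1]
Gen 6 (s3): cancels prior s3^-1. Stack: []
Gen 7 (s4^-1): push. Stack: [s4^-1]
Gen 8 (s4): cancels prior s4^-1. Stack: []
Gen 9 (s4): push. Stack: [s4]
Gen 10 (s4^-1): cancels prior s4. Stack: []
Reduced word: (empty)

Answer: yes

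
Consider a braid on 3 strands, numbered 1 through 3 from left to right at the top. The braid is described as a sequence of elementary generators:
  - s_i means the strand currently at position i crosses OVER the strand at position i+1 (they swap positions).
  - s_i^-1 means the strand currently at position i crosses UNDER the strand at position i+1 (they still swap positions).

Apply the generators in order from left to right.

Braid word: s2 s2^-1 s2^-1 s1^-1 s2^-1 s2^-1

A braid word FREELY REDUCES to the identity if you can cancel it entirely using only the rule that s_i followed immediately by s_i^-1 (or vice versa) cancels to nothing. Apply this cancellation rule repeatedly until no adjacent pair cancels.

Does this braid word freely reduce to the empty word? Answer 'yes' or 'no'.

Gen 1 (s2): push. Stack: [s2]
Gen 2 (s2^-1): cancels prior s2. Stack: []
Gen 3 (s2^-1): push. Stack: [s2^-1]
Gen 4 (s1^-1): push. Stack: [s2^-1 s1^-1]
Gen 5 (s2^-1): push. Stack: [s2^-1 s1^-1 s2^-1]
Gen 6 (s2^-1): push. Stack: [s2^-1 s1^-1 s2^-1 s2^-1]
Reduced word: s2^-1 s1^-1 s2^-1 s2^-1

Answer: no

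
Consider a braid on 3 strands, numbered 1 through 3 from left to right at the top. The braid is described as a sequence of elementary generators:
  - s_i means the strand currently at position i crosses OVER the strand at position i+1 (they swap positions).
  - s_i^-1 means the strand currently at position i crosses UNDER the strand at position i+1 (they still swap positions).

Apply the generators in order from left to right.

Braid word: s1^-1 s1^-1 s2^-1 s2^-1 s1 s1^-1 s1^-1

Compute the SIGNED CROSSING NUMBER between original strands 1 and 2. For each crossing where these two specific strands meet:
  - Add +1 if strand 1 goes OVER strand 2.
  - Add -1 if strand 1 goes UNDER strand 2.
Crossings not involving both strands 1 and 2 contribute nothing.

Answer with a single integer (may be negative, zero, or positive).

Gen 1: 1 under 2. Both 1&2? yes. Contrib: -1. Sum: -1
Gen 2: 2 under 1. Both 1&2? yes. Contrib: +1. Sum: 0
Gen 3: crossing 2x3. Both 1&2? no. Sum: 0
Gen 4: crossing 3x2. Both 1&2? no. Sum: 0
Gen 5: 1 over 2. Both 1&2? yes. Contrib: +1. Sum: 1
Gen 6: 2 under 1. Both 1&2? yes. Contrib: +1. Sum: 2
Gen 7: 1 under 2. Both 1&2? yes. Contrib: -1. Sum: 1

Answer: 1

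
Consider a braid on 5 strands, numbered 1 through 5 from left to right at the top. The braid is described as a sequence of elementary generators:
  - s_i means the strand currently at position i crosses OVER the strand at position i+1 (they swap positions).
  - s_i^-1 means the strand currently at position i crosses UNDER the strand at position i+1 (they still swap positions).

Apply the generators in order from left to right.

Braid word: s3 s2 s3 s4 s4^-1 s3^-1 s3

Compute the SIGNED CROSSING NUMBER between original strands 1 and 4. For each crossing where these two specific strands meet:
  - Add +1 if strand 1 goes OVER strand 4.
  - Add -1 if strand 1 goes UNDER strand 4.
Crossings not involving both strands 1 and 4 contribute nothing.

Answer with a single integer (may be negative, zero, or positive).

Gen 1: crossing 3x4. Both 1&4? no. Sum: 0
Gen 2: crossing 2x4. Both 1&4? no. Sum: 0
Gen 3: crossing 2x3. Both 1&4? no. Sum: 0
Gen 4: crossing 2x5. Both 1&4? no. Sum: 0
Gen 5: crossing 5x2. Both 1&4? no. Sum: 0
Gen 6: crossing 3x2. Both 1&4? no. Sum: 0
Gen 7: crossing 2x3. Both 1&4? no. Sum: 0

Answer: 0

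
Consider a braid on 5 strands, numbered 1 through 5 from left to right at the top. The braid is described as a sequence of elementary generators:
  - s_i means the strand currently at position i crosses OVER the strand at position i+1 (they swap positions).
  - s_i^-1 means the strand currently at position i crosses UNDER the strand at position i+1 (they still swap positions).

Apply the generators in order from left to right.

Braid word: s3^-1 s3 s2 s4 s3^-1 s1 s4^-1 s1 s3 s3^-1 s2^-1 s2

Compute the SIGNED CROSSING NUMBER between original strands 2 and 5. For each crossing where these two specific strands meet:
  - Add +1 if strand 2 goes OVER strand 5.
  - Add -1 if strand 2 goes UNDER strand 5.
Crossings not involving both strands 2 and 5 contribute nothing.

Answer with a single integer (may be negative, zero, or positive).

Gen 1: crossing 3x4. Both 2&5? no. Sum: 0
Gen 2: crossing 4x3. Both 2&5? no. Sum: 0
Gen 3: crossing 2x3. Both 2&5? no. Sum: 0
Gen 4: crossing 4x5. Both 2&5? no. Sum: 0
Gen 5: 2 under 5. Both 2&5? yes. Contrib: -1. Sum: -1
Gen 6: crossing 1x3. Both 2&5? no. Sum: -1
Gen 7: crossing 2x4. Both 2&5? no. Sum: -1
Gen 8: crossing 3x1. Both 2&5? no. Sum: -1
Gen 9: crossing 5x4. Both 2&5? no. Sum: -1
Gen 10: crossing 4x5. Both 2&5? no. Sum: -1
Gen 11: crossing 3x5. Both 2&5? no. Sum: -1
Gen 12: crossing 5x3. Both 2&5? no. Sum: -1

Answer: -1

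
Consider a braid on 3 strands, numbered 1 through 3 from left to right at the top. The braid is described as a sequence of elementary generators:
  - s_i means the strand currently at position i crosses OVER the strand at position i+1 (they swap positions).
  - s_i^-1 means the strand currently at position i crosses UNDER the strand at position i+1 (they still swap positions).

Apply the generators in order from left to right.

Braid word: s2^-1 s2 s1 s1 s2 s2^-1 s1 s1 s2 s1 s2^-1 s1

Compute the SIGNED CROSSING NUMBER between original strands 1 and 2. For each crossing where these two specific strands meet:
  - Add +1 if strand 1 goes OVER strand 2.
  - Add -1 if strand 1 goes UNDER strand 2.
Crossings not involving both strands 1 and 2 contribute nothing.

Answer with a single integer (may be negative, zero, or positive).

Gen 1: crossing 2x3. Both 1&2? no. Sum: 0
Gen 2: crossing 3x2. Both 1&2? no. Sum: 0
Gen 3: 1 over 2. Both 1&2? yes. Contrib: +1. Sum: 1
Gen 4: 2 over 1. Both 1&2? yes. Contrib: -1. Sum: 0
Gen 5: crossing 2x3. Both 1&2? no. Sum: 0
Gen 6: crossing 3x2. Both 1&2? no. Sum: 0
Gen 7: 1 over 2. Both 1&2? yes. Contrib: +1. Sum: 1
Gen 8: 2 over 1. Both 1&2? yes. Contrib: -1. Sum: 0
Gen 9: crossing 2x3. Both 1&2? no. Sum: 0
Gen 10: crossing 1x3. Both 1&2? no. Sum: 0
Gen 11: 1 under 2. Both 1&2? yes. Contrib: -1. Sum: -1
Gen 12: crossing 3x2. Both 1&2? no. Sum: -1

Answer: -1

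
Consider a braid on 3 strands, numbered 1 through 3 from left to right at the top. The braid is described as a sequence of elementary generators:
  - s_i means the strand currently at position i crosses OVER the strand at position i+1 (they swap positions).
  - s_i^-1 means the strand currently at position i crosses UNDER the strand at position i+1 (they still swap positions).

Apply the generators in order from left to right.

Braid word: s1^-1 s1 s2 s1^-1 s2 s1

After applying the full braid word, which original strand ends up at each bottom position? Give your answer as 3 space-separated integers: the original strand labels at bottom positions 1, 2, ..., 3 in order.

Answer: 2 3 1

Derivation:
Gen 1 (s1^-1): strand 1 crosses under strand 2. Perm now: [2 1 3]
Gen 2 (s1): strand 2 crosses over strand 1. Perm now: [1 2 3]
Gen 3 (s2): strand 2 crosses over strand 3. Perm now: [1 3 2]
Gen 4 (s1^-1): strand 1 crosses under strand 3. Perm now: [3 1 2]
Gen 5 (s2): strand 1 crosses over strand 2. Perm now: [3 2 1]
Gen 6 (s1): strand 3 crosses over strand 2. Perm now: [2 3 1]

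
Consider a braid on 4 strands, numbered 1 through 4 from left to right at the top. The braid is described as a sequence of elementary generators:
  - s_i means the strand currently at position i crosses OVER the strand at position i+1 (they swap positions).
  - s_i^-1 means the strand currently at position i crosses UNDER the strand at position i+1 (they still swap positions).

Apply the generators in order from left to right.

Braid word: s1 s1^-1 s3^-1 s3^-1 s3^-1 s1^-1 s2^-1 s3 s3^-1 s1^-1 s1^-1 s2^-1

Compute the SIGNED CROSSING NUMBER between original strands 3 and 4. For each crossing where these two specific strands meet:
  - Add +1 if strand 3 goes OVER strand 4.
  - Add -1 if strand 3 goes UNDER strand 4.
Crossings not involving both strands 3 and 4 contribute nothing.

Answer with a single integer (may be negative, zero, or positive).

Gen 1: crossing 1x2. Both 3&4? no. Sum: 0
Gen 2: crossing 2x1. Both 3&4? no. Sum: 0
Gen 3: 3 under 4. Both 3&4? yes. Contrib: -1. Sum: -1
Gen 4: 4 under 3. Both 3&4? yes. Contrib: +1. Sum: 0
Gen 5: 3 under 4. Both 3&4? yes. Contrib: -1. Sum: -1
Gen 6: crossing 1x2. Both 3&4? no. Sum: -1
Gen 7: crossing 1x4. Both 3&4? no. Sum: -1
Gen 8: crossing 1x3. Both 3&4? no. Sum: -1
Gen 9: crossing 3x1. Both 3&4? no. Sum: -1
Gen 10: crossing 2x4. Both 3&4? no. Sum: -1
Gen 11: crossing 4x2. Both 3&4? no. Sum: -1
Gen 12: crossing 4x1. Both 3&4? no. Sum: -1

Answer: -1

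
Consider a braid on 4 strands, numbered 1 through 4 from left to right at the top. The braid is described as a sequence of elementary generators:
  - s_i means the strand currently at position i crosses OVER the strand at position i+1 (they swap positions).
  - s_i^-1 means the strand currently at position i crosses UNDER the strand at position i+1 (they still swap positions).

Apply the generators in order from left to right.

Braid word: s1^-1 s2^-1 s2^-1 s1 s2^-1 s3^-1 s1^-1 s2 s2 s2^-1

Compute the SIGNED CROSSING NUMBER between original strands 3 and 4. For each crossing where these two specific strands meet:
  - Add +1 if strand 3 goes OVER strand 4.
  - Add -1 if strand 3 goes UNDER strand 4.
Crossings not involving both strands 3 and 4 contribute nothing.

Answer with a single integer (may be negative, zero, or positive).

Gen 1: crossing 1x2. Both 3&4? no. Sum: 0
Gen 2: crossing 1x3. Both 3&4? no. Sum: 0
Gen 3: crossing 3x1. Both 3&4? no. Sum: 0
Gen 4: crossing 2x1. Both 3&4? no. Sum: 0
Gen 5: crossing 2x3. Both 3&4? no. Sum: 0
Gen 6: crossing 2x4. Both 3&4? no. Sum: 0
Gen 7: crossing 1x3. Both 3&4? no. Sum: 0
Gen 8: crossing 1x4. Both 3&4? no. Sum: 0
Gen 9: crossing 4x1. Both 3&4? no. Sum: 0
Gen 10: crossing 1x4. Both 3&4? no. Sum: 0

Answer: 0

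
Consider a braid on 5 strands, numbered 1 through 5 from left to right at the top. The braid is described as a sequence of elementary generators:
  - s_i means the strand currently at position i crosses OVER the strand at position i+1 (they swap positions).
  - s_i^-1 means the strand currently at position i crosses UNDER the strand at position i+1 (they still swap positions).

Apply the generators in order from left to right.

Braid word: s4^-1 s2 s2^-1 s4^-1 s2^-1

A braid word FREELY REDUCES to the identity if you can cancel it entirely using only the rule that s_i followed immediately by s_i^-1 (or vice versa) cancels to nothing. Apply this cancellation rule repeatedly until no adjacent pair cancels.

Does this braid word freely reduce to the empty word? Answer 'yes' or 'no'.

Answer: no

Derivation:
Gen 1 (s4^-1): push. Stack: [s4^-1]
Gen 2 (s2): push. Stack: [s4^-1 s2]
Gen 3 (s2^-1): cancels prior s2. Stack: [s4^-1]
Gen 4 (s4^-1): push. Stack: [s4^-1 s4^-1]
Gen 5 (s2^-1): push. Stack: [s4^-1 s4^-1 s2^-1]
Reduced word: s4^-1 s4^-1 s2^-1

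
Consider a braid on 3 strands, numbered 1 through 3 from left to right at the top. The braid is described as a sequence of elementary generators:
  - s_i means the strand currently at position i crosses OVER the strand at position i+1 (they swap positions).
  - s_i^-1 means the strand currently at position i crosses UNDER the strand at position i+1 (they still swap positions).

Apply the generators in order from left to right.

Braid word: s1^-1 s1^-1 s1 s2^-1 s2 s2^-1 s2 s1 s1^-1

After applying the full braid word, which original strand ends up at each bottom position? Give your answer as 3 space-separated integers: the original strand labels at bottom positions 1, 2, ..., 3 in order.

Gen 1 (s1^-1): strand 1 crosses under strand 2. Perm now: [2 1 3]
Gen 2 (s1^-1): strand 2 crosses under strand 1. Perm now: [1 2 3]
Gen 3 (s1): strand 1 crosses over strand 2. Perm now: [2 1 3]
Gen 4 (s2^-1): strand 1 crosses under strand 3. Perm now: [2 3 1]
Gen 5 (s2): strand 3 crosses over strand 1. Perm now: [2 1 3]
Gen 6 (s2^-1): strand 1 crosses under strand 3. Perm now: [2 3 1]
Gen 7 (s2): strand 3 crosses over strand 1. Perm now: [2 1 3]
Gen 8 (s1): strand 2 crosses over strand 1. Perm now: [1 2 3]
Gen 9 (s1^-1): strand 1 crosses under strand 2. Perm now: [2 1 3]

Answer: 2 1 3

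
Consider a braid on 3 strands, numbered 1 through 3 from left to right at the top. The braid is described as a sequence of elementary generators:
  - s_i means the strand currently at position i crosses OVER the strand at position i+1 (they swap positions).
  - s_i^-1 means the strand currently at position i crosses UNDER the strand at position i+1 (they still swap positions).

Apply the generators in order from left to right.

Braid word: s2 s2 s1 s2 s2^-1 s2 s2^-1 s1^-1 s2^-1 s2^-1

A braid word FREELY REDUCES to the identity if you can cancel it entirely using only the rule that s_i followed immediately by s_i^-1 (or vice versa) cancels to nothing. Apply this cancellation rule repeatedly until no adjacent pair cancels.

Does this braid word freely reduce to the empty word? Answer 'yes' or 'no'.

Gen 1 (s2): push. Stack: [s2]
Gen 2 (s2): push. Stack: [s2 s2]
Gen 3 (s1): push. Stack: [s2 s2 s1]
Gen 4 (s2): push. Stack: [s2 s2 s1 s2]
Gen 5 (s2^-1): cancels prior s2. Stack: [s2 s2 s1]
Gen 6 (s2): push. Stack: [s2 s2 s1 s2]
Gen 7 (s2^-1): cancels prior s2. Stack: [s2 s2 s1]
Gen 8 (s1^-1): cancels prior s1. Stack: [s2 s2]
Gen 9 (s2^-1): cancels prior s2. Stack: [s2]
Gen 10 (s2^-1): cancels prior s2. Stack: []
Reduced word: (empty)

Answer: yes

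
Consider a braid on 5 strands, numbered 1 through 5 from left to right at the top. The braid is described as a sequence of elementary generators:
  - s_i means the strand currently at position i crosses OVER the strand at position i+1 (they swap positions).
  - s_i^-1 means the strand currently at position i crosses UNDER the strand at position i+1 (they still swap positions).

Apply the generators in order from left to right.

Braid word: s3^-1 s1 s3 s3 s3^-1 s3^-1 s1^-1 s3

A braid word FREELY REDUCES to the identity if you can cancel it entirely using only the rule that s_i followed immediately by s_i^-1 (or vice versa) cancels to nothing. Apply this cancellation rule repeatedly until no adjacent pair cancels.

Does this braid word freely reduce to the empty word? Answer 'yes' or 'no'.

Answer: yes

Derivation:
Gen 1 (s3^-1): push. Stack: [s3^-1]
Gen 2 (s1): push. Stack: [s3^-1 s1]
Gen 3 (s3): push. Stack: [s3^-1 s1 s3]
Gen 4 (s3): push. Stack: [s3^-1 s1 s3 s3]
Gen 5 (s3^-1): cancels prior s3. Stack: [s3^-1 s1 s3]
Gen 6 (s3^-1): cancels prior s3. Stack: [s3^-1 s1]
Gen 7 (s1^-1): cancels prior s1. Stack: [s3^-1]
Gen 8 (s3): cancels prior s3^-1. Stack: []
Reduced word: (empty)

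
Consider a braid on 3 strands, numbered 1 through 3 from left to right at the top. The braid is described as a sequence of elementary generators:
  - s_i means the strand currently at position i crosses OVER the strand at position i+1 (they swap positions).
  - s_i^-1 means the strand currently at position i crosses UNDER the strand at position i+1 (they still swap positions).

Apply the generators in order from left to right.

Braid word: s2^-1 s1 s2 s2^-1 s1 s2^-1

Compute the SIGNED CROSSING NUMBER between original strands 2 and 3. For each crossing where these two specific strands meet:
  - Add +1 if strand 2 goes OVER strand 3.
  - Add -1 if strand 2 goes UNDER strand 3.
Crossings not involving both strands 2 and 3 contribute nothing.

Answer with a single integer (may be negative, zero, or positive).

Gen 1: 2 under 3. Both 2&3? yes. Contrib: -1. Sum: -1
Gen 2: crossing 1x3. Both 2&3? no. Sum: -1
Gen 3: crossing 1x2. Both 2&3? no. Sum: -1
Gen 4: crossing 2x1. Both 2&3? no. Sum: -1
Gen 5: crossing 3x1. Both 2&3? no. Sum: -1
Gen 6: 3 under 2. Both 2&3? yes. Contrib: +1. Sum: 0

Answer: 0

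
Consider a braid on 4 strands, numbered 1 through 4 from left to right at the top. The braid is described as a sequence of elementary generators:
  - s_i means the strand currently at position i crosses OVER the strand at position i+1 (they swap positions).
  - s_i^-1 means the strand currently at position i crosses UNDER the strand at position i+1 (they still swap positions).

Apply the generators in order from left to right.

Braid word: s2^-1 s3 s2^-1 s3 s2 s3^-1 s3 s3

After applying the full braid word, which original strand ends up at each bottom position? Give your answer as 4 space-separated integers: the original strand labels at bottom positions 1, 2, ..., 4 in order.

Answer: 1 2 3 4

Derivation:
Gen 1 (s2^-1): strand 2 crosses under strand 3. Perm now: [1 3 2 4]
Gen 2 (s3): strand 2 crosses over strand 4. Perm now: [1 3 4 2]
Gen 3 (s2^-1): strand 3 crosses under strand 4. Perm now: [1 4 3 2]
Gen 4 (s3): strand 3 crosses over strand 2. Perm now: [1 4 2 3]
Gen 5 (s2): strand 4 crosses over strand 2. Perm now: [1 2 4 3]
Gen 6 (s3^-1): strand 4 crosses under strand 3. Perm now: [1 2 3 4]
Gen 7 (s3): strand 3 crosses over strand 4. Perm now: [1 2 4 3]
Gen 8 (s3): strand 4 crosses over strand 3. Perm now: [1 2 3 4]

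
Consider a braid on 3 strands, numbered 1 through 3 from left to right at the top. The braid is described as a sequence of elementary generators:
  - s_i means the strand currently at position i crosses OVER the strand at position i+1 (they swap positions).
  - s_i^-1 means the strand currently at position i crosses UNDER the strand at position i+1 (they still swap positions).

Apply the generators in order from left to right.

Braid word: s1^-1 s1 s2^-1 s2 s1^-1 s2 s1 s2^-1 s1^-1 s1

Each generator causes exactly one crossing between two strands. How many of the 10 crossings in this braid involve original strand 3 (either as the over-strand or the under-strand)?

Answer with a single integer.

Answer: 6

Derivation:
Gen 1: crossing 1x2. Involves strand 3? no. Count so far: 0
Gen 2: crossing 2x1. Involves strand 3? no. Count so far: 0
Gen 3: crossing 2x3. Involves strand 3? yes. Count so far: 1
Gen 4: crossing 3x2. Involves strand 3? yes. Count so far: 2
Gen 5: crossing 1x2. Involves strand 3? no. Count so far: 2
Gen 6: crossing 1x3. Involves strand 3? yes. Count so far: 3
Gen 7: crossing 2x3. Involves strand 3? yes. Count so far: 4
Gen 8: crossing 2x1. Involves strand 3? no. Count so far: 4
Gen 9: crossing 3x1. Involves strand 3? yes. Count so far: 5
Gen 10: crossing 1x3. Involves strand 3? yes. Count so far: 6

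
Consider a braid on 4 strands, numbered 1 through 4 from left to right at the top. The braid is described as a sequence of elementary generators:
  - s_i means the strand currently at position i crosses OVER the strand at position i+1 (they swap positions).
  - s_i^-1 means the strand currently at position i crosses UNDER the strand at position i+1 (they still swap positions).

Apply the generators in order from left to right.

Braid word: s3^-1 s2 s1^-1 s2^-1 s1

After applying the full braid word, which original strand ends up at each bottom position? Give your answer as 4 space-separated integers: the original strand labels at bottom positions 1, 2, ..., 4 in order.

Answer: 2 4 1 3

Derivation:
Gen 1 (s3^-1): strand 3 crosses under strand 4. Perm now: [1 2 4 3]
Gen 2 (s2): strand 2 crosses over strand 4. Perm now: [1 4 2 3]
Gen 3 (s1^-1): strand 1 crosses under strand 4. Perm now: [4 1 2 3]
Gen 4 (s2^-1): strand 1 crosses under strand 2. Perm now: [4 2 1 3]
Gen 5 (s1): strand 4 crosses over strand 2. Perm now: [2 4 1 3]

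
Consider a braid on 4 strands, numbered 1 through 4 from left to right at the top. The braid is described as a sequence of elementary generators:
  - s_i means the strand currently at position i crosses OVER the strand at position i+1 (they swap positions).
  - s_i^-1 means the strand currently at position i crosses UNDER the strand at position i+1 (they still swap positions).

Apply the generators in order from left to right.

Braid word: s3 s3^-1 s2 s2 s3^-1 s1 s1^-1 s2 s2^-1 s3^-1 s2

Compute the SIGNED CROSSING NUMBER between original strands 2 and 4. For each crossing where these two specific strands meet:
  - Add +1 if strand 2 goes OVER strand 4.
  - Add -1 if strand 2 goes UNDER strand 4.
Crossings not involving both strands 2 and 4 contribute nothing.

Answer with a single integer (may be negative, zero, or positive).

Answer: 2

Derivation:
Gen 1: crossing 3x4. Both 2&4? no. Sum: 0
Gen 2: crossing 4x3. Both 2&4? no. Sum: 0
Gen 3: crossing 2x3. Both 2&4? no. Sum: 0
Gen 4: crossing 3x2. Both 2&4? no. Sum: 0
Gen 5: crossing 3x4. Both 2&4? no. Sum: 0
Gen 6: crossing 1x2. Both 2&4? no. Sum: 0
Gen 7: crossing 2x1. Both 2&4? no. Sum: 0
Gen 8: 2 over 4. Both 2&4? yes. Contrib: +1. Sum: 1
Gen 9: 4 under 2. Both 2&4? yes. Contrib: +1. Sum: 2
Gen 10: crossing 4x3. Both 2&4? no. Sum: 2
Gen 11: crossing 2x3. Both 2&4? no. Sum: 2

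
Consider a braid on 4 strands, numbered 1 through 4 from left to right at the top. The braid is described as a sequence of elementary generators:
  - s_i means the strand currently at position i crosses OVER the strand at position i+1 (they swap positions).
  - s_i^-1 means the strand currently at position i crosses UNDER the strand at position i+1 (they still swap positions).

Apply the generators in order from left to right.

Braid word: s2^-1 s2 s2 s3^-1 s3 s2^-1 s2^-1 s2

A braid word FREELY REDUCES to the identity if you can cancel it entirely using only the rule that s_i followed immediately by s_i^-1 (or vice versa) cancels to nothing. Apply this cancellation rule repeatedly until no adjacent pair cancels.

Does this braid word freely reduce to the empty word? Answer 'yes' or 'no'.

Answer: yes

Derivation:
Gen 1 (s2^-1): push. Stack: [s2^-1]
Gen 2 (s2): cancels prior s2^-1. Stack: []
Gen 3 (s2): push. Stack: [s2]
Gen 4 (s3^-1): push. Stack: [s2 s3^-1]
Gen 5 (s3): cancels prior s3^-1. Stack: [s2]
Gen 6 (s2^-1): cancels prior s2. Stack: []
Gen 7 (s2^-1): push. Stack: [s2^-1]
Gen 8 (s2): cancels prior s2^-1. Stack: []
Reduced word: (empty)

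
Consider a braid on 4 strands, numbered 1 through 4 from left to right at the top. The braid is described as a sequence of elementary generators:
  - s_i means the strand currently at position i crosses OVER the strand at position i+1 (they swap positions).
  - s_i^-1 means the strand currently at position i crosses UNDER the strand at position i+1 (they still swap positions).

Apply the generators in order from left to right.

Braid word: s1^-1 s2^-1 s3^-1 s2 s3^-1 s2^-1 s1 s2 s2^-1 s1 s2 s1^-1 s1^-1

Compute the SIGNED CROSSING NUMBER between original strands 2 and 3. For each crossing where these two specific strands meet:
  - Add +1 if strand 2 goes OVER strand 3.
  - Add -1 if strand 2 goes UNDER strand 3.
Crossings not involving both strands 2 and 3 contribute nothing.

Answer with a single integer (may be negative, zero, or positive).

Answer: 0

Derivation:
Gen 1: crossing 1x2. Both 2&3? no. Sum: 0
Gen 2: crossing 1x3. Both 2&3? no. Sum: 0
Gen 3: crossing 1x4. Both 2&3? no. Sum: 0
Gen 4: crossing 3x4. Both 2&3? no. Sum: 0
Gen 5: crossing 3x1. Both 2&3? no. Sum: 0
Gen 6: crossing 4x1. Both 2&3? no. Sum: 0
Gen 7: crossing 2x1. Both 2&3? no. Sum: 0
Gen 8: crossing 2x4. Both 2&3? no. Sum: 0
Gen 9: crossing 4x2. Both 2&3? no. Sum: 0
Gen 10: crossing 1x2. Both 2&3? no. Sum: 0
Gen 11: crossing 1x4. Both 2&3? no. Sum: 0
Gen 12: crossing 2x4. Both 2&3? no. Sum: 0
Gen 13: crossing 4x2. Both 2&3? no. Sum: 0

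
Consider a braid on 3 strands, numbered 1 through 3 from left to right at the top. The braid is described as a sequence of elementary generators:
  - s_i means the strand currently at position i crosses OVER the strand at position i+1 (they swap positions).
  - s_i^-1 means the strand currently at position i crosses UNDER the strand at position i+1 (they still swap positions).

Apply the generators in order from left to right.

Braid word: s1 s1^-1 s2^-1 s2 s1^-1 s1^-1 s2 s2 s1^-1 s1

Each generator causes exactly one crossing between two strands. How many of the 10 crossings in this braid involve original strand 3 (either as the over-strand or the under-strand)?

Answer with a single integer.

Answer: 4

Derivation:
Gen 1: crossing 1x2. Involves strand 3? no. Count so far: 0
Gen 2: crossing 2x1. Involves strand 3? no. Count so far: 0
Gen 3: crossing 2x3. Involves strand 3? yes. Count so far: 1
Gen 4: crossing 3x2. Involves strand 3? yes. Count so far: 2
Gen 5: crossing 1x2. Involves strand 3? no. Count so far: 2
Gen 6: crossing 2x1. Involves strand 3? no. Count so far: 2
Gen 7: crossing 2x3. Involves strand 3? yes. Count so far: 3
Gen 8: crossing 3x2. Involves strand 3? yes. Count so far: 4
Gen 9: crossing 1x2. Involves strand 3? no. Count so far: 4
Gen 10: crossing 2x1. Involves strand 3? no. Count so far: 4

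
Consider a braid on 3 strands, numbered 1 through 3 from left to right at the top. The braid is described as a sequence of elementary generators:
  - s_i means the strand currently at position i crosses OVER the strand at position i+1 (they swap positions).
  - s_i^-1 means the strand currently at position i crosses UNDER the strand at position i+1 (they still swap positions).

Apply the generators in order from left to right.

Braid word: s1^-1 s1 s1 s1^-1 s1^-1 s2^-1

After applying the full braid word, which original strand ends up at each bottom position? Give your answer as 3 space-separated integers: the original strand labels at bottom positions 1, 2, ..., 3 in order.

Gen 1 (s1^-1): strand 1 crosses under strand 2. Perm now: [2 1 3]
Gen 2 (s1): strand 2 crosses over strand 1. Perm now: [1 2 3]
Gen 3 (s1): strand 1 crosses over strand 2. Perm now: [2 1 3]
Gen 4 (s1^-1): strand 2 crosses under strand 1. Perm now: [1 2 3]
Gen 5 (s1^-1): strand 1 crosses under strand 2. Perm now: [2 1 3]
Gen 6 (s2^-1): strand 1 crosses under strand 3. Perm now: [2 3 1]

Answer: 2 3 1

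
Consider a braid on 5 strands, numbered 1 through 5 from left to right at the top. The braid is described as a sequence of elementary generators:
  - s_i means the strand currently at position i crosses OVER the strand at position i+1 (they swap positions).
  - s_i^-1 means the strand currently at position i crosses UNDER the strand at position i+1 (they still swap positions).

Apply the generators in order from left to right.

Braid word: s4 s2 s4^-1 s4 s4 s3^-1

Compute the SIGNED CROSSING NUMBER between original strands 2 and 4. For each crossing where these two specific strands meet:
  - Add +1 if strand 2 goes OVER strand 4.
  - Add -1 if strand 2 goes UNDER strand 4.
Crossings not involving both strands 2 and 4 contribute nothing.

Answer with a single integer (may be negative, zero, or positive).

Gen 1: crossing 4x5. Both 2&4? no. Sum: 0
Gen 2: crossing 2x3. Both 2&4? no. Sum: 0
Gen 3: crossing 5x4. Both 2&4? no. Sum: 0
Gen 4: crossing 4x5. Both 2&4? no. Sum: 0
Gen 5: crossing 5x4. Both 2&4? no. Sum: 0
Gen 6: 2 under 4. Both 2&4? yes. Contrib: -1. Sum: -1

Answer: -1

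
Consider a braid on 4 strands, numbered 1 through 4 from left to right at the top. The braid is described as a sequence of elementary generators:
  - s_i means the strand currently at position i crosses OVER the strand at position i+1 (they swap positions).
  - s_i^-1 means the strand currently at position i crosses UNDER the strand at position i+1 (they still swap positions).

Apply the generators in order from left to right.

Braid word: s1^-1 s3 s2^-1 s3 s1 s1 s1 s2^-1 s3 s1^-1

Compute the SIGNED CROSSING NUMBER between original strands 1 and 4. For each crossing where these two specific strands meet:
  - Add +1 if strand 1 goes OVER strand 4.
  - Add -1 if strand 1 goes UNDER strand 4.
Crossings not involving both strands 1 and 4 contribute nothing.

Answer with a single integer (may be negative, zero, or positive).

Gen 1: crossing 1x2. Both 1&4? no. Sum: 0
Gen 2: crossing 3x4. Both 1&4? no. Sum: 0
Gen 3: 1 under 4. Both 1&4? yes. Contrib: -1. Sum: -1
Gen 4: crossing 1x3. Both 1&4? no. Sum: -1
Gen 5: crossing 2x4. Both 1&4? no. Sum: -1
Gen 6: crossing 4x2. Both 1&4? no. Sum: -1
Gen 7: crossing 2x4. Both 1&4? no. Sum: -1
Gen 8: crossing 2x3. Both 1&4? no. Sum: -1
Gen 9: crossing 2x1. Both 1&4? no. Sum: -1
Gen 10: crossing 4x3. Both 1&4? no. Sum: -1

Answer: -1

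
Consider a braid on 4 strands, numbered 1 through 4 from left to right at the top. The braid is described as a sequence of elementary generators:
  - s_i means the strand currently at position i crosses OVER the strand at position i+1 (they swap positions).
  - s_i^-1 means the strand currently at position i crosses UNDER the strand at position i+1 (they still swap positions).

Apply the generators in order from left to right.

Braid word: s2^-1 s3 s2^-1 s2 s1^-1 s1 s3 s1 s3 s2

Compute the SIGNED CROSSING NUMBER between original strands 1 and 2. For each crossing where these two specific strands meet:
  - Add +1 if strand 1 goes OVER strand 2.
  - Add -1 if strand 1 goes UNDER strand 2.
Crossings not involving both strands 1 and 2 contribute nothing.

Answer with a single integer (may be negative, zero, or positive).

Gen 1: crossing 2x3. Both 1&2? no. Sum: 0
Gen 2: crossing 2x4. Both 1&2? no. Sum: 0
Gen 3: crossing 3x4. Both 1&2? no. Sum: 0
Gen 4: crossing 4x3. Both 1&2? no. Sum: 0
Gen 5: crossing 1x3. Both 1&2? no. Sum: 0
Gen 6: crossing 3x1. Both 1&2? no. Sum: 0
Gen 7: crossing 4x2. Both 1&2? no. Sum: 0
Gen 8: crossing 1x3. Both 1&2? no. Sum: 0
Gen 9: crossing 2x4. Both 1&2? no. Sum: 0
Gen 10: crossing 1x4. Both 1&2? no. Sum: 0

Answer: 0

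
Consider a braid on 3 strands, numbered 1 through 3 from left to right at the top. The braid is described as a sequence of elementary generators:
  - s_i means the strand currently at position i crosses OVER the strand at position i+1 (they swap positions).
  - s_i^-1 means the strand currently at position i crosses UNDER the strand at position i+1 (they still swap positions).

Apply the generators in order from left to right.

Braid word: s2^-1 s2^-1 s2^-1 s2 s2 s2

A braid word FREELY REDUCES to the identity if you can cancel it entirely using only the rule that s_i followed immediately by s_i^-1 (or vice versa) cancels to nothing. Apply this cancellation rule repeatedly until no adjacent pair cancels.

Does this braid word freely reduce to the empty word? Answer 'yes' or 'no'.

Answer: yes

Derivation:
Gen 1 (s2^-1): push. Stack: [s2^-1]
Gen 2 (s2^-1): push. Stack: [s2^-1 s2^-1]
Gen 3 (s2^-1): push. Stack: [s2^-1 s2^-1 s2^-1]
Gen 4 (s2): cancels prior s2^-1. Stack: [s2^-1 s2^-1]
Gen 5 (s2): cancels prior s2^-1. Stack: [s2^-1]
Gen 6 (s2): cancels prior s2^-1. Stack: []
Reduced word: (empty)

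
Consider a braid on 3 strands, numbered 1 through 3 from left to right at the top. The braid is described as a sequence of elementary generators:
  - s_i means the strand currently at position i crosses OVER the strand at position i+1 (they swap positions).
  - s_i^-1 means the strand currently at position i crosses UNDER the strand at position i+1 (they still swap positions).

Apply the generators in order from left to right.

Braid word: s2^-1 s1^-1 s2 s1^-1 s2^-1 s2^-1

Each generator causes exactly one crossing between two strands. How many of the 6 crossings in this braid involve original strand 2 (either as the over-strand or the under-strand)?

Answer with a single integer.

Answer: 3

Derivation:
Gen 1: crossing 2x3. Involves strand 2? yes. Count so far: 1
Gen 2: crossing 1x3. Involves strand 2? no. Count so far: 1
Gen 3: crossing 1x2. Involves strand 2? yes. Count so far: 2
Gen 4: crossing 3x2. Involves strand 2? yes. Count so far: 3
Gen 5: crossing 3x1. Involves strand 2? no. Count so far: 3
Gen 6: crossing 1x3. Involves strand 2? no. Count so far: 3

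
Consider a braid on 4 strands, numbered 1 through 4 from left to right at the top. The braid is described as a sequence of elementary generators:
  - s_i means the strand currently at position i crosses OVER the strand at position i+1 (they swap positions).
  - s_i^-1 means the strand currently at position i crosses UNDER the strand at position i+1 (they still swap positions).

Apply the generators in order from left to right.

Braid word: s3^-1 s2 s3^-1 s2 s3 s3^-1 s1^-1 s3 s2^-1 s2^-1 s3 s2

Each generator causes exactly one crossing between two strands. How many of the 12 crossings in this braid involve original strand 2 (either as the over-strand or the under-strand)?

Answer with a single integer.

Gen 1: crossing 3x4. Involves strand 2? no. Count so far: 0
Gen 2: crossing 2x4. Involves strand 2? yes. Count so far: 1
Gen 3: crossing 2x3. Involves strand 2? yes. Count so far: 2
Gen 4: crossing 4x3. Involves strand 2? no. Count so far: 2
Gen 5: crossing 4x2. Involves strand 2? yes. Count so far: 3
Gen 6: crossing 2x4. Involves strand 2? yes. Count so far: 4
Gen 7: crossing 1x3. Involves strand 2? no. Count so far: 4
Gen 8: crossing 4x2. Involves strand 2? yes. Count so far: 5
Gen 9: crossing 1x2. Involves strand 2? yes. Count so far: 6
Gen 10: crossing 2x1. Involves strand 2? yes. Count so far: 7
Gen 11: crossing 2x4. Involves strand 2? yes. Count so far: 8
Gen 12: crossing 1x4. Involves strand 2? no. Count so far: 8

Answer: 8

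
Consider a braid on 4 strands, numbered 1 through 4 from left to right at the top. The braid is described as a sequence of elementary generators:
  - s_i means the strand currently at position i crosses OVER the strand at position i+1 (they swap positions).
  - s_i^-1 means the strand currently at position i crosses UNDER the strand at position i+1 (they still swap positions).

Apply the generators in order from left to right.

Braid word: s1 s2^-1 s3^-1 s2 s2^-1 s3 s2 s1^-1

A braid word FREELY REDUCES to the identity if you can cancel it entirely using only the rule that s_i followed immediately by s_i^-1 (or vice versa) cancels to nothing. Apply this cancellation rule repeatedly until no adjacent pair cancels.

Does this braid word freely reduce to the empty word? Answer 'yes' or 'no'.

Answer: yes

Derivation:
Gen 1 (s1): push. Stack: [s1]
Gen 2 (s2^-1): push. Stack: [s1 s2^-1]
Gen 3 (s3^-1): push. Stack: [s1 s2^-1 s3^-1]
Gen 4 (s2): push. Stack: [s1 s2^-1 s3^-1 s2]
Gen 5 (s2^-1): cancels prior s2. Stack: [s1 s2^-1 s3^-1]
Gen 6 (s3): cancels prior s3^-1. Stack: [s1 s2^-1]
Gen 7 (s2): cancels prior s2^-1. Stack: [s1]
Gen 8 (s1^-1): cancels prior s1. Stack: []
Reduced word: (empty)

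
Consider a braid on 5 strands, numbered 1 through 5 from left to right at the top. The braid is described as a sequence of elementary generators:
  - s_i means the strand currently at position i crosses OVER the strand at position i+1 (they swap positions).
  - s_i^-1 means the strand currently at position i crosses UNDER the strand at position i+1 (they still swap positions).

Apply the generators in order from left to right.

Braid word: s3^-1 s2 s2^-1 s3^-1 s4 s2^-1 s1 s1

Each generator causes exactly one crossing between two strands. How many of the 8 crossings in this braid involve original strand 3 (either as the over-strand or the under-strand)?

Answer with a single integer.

Answer: 5

Derivation:
Gen 1: crossing 3x4. Involves strand 3? yes. Count so far: 1
Gen 2: crossing 2x4. Involves strand 3? no. Count so far: 1
Gen 3: crossing 4x2. Involves strand 3? no. Count so far: 1
Gen 4: crossing 4x3. Involves strand 3? yes. Count so far: 2
Gen 5: crossing 4x5. Involves strand 3? no. Count so far: 2
Gen 6: crossing 2x3. Involves strand 3? yes. Count so far: 3
Gen 7: crossing 1x3. Involves strand 3? yes. Count so far: 4
Gen 8: crossing 3x1. Involves strand 3? yes. Count so far: 5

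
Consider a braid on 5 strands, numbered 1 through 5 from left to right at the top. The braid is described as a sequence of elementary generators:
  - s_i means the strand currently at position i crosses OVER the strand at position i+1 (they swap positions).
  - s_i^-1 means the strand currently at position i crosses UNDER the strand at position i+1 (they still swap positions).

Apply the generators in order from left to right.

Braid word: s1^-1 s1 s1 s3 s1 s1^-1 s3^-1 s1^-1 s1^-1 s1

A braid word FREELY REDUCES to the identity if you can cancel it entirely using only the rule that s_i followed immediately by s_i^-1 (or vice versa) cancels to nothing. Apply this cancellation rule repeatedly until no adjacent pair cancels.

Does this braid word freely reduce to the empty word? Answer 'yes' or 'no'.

Gen 1 (s1^-1): push. Stack: [s1^-1]
Gen 2 (s1): cancels prior s1^-1. Stack: []
Gen 3 (s1): push. Stack: [s1]
Gen 4 (s3): push. Stack: [s1 s3]
Gen 5 (s1): push. Stack: [s1 s3 s1]
Gen 6 (s1^-1): cancels prior s1. Stack: [s1 s3]
Gen 7 (s3^-1): cancels prior s3. Stack: [s1]
Gen 8 (s1^-1): cancels prior s1. Stack: []
Gen 9 (s1^-1): push. Stack: [s1^-1]
Gen 10 (s1): cancels prior s1^-1. Stack: []
Reduced word: (empty)

Answer: yes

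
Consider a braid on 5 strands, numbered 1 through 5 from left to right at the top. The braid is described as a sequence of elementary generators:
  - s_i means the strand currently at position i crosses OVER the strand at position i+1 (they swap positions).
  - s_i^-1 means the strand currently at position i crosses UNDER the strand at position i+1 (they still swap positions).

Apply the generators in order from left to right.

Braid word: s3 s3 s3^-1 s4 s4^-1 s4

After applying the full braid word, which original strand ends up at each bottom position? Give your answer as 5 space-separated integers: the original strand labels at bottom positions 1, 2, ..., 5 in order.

Gen 1 (s3): strand 3 crosses over strand 4. Perm now: [1 2 4 3 5]
Gen 2 (s3): strand 4 crosses over strand 3. Perm now: [1 2 3 4 5]
Gen 3 (s3^-1): strand 3 crosses under strand 4. Perm now: [1 2 4 3 5]
Gen 4 (s4): strand 3 crosses over strand 5. Perm now: [1 2 4 5 3]
Gen 5 (s4^-1): strand 5 crosses under strand 3. Perm now: [1 2 4 3 5]
Gen 6 (s4): strand 3 crosses over strand 5. Perm now: [1 2 4 5 3]

Answer: 1 2 4 5 3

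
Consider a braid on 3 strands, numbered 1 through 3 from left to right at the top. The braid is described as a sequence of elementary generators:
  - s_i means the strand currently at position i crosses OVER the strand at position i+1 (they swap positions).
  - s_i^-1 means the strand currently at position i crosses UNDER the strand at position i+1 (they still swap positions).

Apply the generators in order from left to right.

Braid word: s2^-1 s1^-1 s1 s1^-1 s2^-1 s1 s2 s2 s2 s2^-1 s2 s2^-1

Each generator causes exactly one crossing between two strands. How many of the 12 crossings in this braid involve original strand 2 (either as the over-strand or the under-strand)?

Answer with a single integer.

Gen 1: crossing 2x3. Involves strand 2? yes. Count so far: 1
Gen 2: crossing 1x3. Involves strand 2? no. Count so far: 1
Gen 3: crossing 3x1. Involves strand 2? no. Count so far: 1
Gen 4: crossing 1x3. Involves strand 2? no. Count so far: 1
Gen 5: crossing 1x2. Involves strand 2? yes. Count so far: 2
Gen 6: crossing 3x2. Involves strand 2? yes. Count so far: 3
Gen 7: crossing 3x1. Involves strand 2? no. Count so far: 3
Gen 8: crossing 1x3. Involves strand 2? no. Count so far: 3
Gen 9: crossing 3x1. Involves strand 2? no. Count so far: 3
Gen 10: crossing 1x3. Involves strand 2? no. Count so far: 3
Gen 11: crossing 3x1. Involves strand 2? no. Count so far: 3
Gen 12: crossing 1x3. Involves strand 2? no. Count so far: 3

Answer: 3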